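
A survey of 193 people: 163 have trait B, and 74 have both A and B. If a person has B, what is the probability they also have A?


P(A|B) = P(A∩B)/P(B) = (74/193)/(163/193) = 74/163

74/163


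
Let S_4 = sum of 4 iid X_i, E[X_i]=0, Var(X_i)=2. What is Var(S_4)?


By independence, Var(S_n) = n*Var(X_1) = 4*2 = 8

8


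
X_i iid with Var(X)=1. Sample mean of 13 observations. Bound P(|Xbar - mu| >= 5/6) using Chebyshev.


Var(Xbar) = Var(X)/n = 1/13
Chebyshev: P(|Xbar-mu| >= 5/6) <= Var(Xbar)/(5/6)^2 = (1/13)/(25/36) = 36/325

36/325


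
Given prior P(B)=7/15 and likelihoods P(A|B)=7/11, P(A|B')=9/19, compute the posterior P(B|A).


P(A) = P(A|B)P(B) + P(A|B')P(B') = 7/11*7/15 + 9/19*8/15 = 1723/3135
P(B|A) = P(A|B)P(B)/P(A) = (49/165)/(1723/3135) = 931/1723

931/1723


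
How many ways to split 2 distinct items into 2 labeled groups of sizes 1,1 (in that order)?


2! = 2
Denominator: 1!=1 * 1!=1
Coefficient = 2 / 1 = 2

2


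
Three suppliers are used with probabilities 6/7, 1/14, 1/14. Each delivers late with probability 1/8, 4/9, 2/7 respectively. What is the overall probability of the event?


P(A) = P(A|B1)P(B1) + P(A|B2)P(B2) + P(A|B3)P(B3)
= 1/8*6/7 + 4/9*1/14 + 2/7*1/14
= 3/28 + 2/63 + 1/49 = 281/1764

281/1764


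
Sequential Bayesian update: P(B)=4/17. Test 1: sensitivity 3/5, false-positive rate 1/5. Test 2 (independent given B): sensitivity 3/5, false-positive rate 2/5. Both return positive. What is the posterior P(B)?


After test 1: P(+) = 3/5*4/17 + 1/5*13/17 = 5/17
P(B|+) = (12/85)/(5/17) = 12/25
After test 2 (use post1 as new prior): P(+) = 3/5*12/25 + 2/5*13/25 = 62/125
P(B|+,+) = (36/125)/(62/125) = 18/31

18/31


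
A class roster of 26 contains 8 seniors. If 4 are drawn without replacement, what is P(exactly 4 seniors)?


P(X=4) = C(8,4)*C(18,0) / C(26,4)
= 70*1 / 14950
= 70/14950 = 7/1495

7/1495


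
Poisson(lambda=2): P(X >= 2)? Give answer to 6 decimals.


P(X>=2) = 1 - P(X<=1) = 1 - (e^(-2)*2^0/0! + e^(-2)*2^1/1!)
≈ 1 - (0.1353352832 + 0.2706705665)
= 1 - 0.4060058497 = 0.5939941503
≈ 0.593994

0.593994


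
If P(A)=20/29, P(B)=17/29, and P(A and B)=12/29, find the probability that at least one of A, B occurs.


P(A∪B) = P(A) + P(B) - P(A∩B)
= 20/29 + 17/29 - 12/29 = 25/29

25/29


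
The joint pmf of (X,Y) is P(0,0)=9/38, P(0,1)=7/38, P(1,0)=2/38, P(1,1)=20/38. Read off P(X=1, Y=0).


Read from table: P(X=1, Y=0) = 2/38 = 1/19

1/19


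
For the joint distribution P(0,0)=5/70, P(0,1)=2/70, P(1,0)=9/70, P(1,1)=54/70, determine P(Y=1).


P(Y=1) = P(0,1)+P(1,1) = 2/70 + 54/70 = 56/70 = 4/5

4/5


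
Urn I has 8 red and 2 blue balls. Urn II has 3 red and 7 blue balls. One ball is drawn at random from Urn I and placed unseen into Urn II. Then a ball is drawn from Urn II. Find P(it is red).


P(transfer red) = 8/10 = 4/5; P(transfer blue) = 1/5
If red transferred: Urn II has 4 red of 11, so P(red|red moved) = 4/11
If blue transferred: Urn II has 3 red of 11, so P(red|blue moved) = 3/11
By total probability: P(red) = 4/5*4/11 + 1/5*3/11 = 19/55

19/55


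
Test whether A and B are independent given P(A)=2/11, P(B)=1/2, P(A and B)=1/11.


P(A)*P(B) = 2/11*1/2 = 1/11
P(A∩B) = 1/11, which equals P(A)P(B), so independent

Yes, A and B are independent


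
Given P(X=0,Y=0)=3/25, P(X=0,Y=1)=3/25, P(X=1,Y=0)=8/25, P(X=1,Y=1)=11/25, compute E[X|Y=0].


P(Y=0) = 11/25
E[X|Y=0] = (0*3 + 1*8)/11 = 8/11

8/11


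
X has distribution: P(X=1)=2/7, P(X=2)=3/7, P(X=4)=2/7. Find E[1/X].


E[1/X] = sum(g(x)*P(x))
= 1*2/7 + 1/2*3/7 + 1/4*2/7
= 4/7

4/7


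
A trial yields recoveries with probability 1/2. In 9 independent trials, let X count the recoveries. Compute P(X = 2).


P(X=2) = C(9,2) * p^2 * (1-p)^7
= 36 * 1/4 * 1/128
= 9/128

9/128


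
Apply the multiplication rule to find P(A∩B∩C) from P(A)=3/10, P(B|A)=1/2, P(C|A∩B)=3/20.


P(A∩B∩C) = P(A) * P(B|A) * P(C|A∩B)
= 3/10 * 1/2 * 3/20
= 3/20 * 3/20 = 9/400

9/400


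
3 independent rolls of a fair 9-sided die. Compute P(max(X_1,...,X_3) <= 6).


P(max <= 6) = P(all X_i <= 6) = (P(X_1 <= 6))^3
= (6/9)^3 = (2/3)^3 = 8/27

8/27


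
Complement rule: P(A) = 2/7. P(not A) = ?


P(A') = 1 - P(A) = 1 - 2/7 = 5/7

5/7


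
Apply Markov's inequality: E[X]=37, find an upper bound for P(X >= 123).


Markov: P(X >= a) <= E[X]/a
P(X >= 123) <= 37/123

37/123


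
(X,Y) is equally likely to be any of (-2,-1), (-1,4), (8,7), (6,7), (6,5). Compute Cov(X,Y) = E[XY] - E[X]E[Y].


E[X]=17/5, E[Y]=22/5, E[XY]=126/5
Cov(X,Y) = E[XY] - E[X]E[Y] = 126/5 - 17/5*22/5 = 256/25

256/25


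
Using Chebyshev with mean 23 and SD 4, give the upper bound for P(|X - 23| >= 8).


k = 8/4 = 2
Chebyshev: P(|X-mu| >= k*sigma) <= 1/k^2 = 1/2^2 = 1/4

1/4


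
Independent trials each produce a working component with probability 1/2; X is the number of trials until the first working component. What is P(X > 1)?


P(X > 1) = P(first 1 trials all fail) = (1-p)^1 = (1/2)^1 = 1/2

1/2


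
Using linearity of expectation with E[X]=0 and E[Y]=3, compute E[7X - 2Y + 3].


E[7X - 2Y + 3] = 7*E[X] - 2*E[Y] + 3
= (7)*(0) + (-2)*(3) + (3)
= 0 - 6 + 3 = -3

-3


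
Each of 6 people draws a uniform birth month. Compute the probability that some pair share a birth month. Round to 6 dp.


P(all different) = prod((12-i)/12 for i=0..5) = 0.222801
P(at least one match) = 1 - 0.222801 = 0.777199

0.777199


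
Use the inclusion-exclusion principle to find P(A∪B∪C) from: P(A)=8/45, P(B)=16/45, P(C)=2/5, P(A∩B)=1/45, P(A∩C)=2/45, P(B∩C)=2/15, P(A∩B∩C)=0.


P(A∪B∪C) = P(A)+P(B)+P(C) - P(AB)-P(AC)-P(BC) + P(ABC)
= 8/45+16/45+2/5 - 1/45-2/45-2/15 + 0
= 11/15

11/15


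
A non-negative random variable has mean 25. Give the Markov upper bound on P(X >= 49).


Markov: P(X >= a) <= E[X]/a
P(X >= 49) <= 25/49

25/49


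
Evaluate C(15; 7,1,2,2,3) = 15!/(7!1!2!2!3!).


15! = 1307674368000
Denominator: 7!=5040 * 1!=1 * 2!=2 * 2!=2 * 3!=6
Coefficient = 1307674368000 / 120960 = 10810800

10810800


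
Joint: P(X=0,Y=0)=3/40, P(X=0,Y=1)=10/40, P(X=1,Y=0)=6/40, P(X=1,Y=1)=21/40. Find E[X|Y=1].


P(Y=1) = 31/40
E[X|Y=1] = (0*10 + 1*21)/31 = 21/31

21/31


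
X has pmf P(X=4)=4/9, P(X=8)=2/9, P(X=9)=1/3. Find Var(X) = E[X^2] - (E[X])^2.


E[X] = 59/9, E[X^2] = 145/3
Var(X) = E[X^2] - (E[X])^2 = 145/3 - (59/9)^2 = 434/81

434/81


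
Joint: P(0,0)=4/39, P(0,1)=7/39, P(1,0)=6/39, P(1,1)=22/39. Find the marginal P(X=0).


P(X=0) = P(0,0)+P(0,1) = 4/39 + 7/39 = 11/39

11/39


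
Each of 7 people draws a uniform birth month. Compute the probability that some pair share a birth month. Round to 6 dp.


P(all different) = prod((12-i)/12 for i=0..6) = 0.111400
P(at least one match) = 1 - 0.111400 = 0.888600

0.888600


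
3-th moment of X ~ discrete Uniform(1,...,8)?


E[X^3] = (1/8) * sum(x^3 for x=1..8)
= 1296/8 = 162

162


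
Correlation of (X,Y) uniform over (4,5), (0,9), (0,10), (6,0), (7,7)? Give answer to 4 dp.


Cov(X,Y) = -7.2800, Var(X) = 8.6400, Var(Y) = 12.5600
rho = Cov/(sqrt(VarX)*sqrt(VarY)) = -0.6988

-0.6988


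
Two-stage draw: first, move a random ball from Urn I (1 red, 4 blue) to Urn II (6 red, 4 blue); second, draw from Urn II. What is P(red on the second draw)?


P(transfer red) = 1/5; P(transfer blue) = 4/5
If red transferred: Urn II has 7 red of 11, so P(red|red moved) = 7/11
If blue transferred: Urn II has 6 red of 11, so P(red|blue moved) = 6/11
By total probability: P(red) = 1/5*7/11 + 4/5*6/11 = 31/55

31/55


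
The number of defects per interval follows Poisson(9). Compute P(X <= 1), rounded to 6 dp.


P(X<=1) = e^(-9)*9^0/0! + e^(-9)*9^1/1!
≈ 0.0001234098 + 0.0011106882
= 0.0012340980
≈ 0.001234

0.001234


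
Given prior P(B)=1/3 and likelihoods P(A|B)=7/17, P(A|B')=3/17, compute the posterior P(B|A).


P(A) = P(A|B)P(B) + P(A|B')P(B') = 7/17*1/3 + 3/17*2/3 = 13/51
P(B|A) = P(A|B)P(B)/P(A) = (7/51)/(13/51) = 7/13

7/13


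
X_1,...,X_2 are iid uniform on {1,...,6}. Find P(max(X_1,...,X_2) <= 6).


P(max <= 6) = P(all X_i <= 6) = (P(X_1 <= 6))^2
= (6/6)^2 = 1^2 = 1

1


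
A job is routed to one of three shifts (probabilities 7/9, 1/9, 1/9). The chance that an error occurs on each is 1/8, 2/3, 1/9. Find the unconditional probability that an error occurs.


P(A) = P(A|B1)P(B1) + P(A|B2)P(B2) + P(A|B3)P(B3)
= 1/8*7/9 + 2/3*1/9 + 1/9*1/9
= 7/72 + 2/27 + 1/81 = 119/648

119/648


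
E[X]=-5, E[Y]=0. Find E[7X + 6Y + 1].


E[7X + 6Y + 1] = 7*E[X] + 6*E[Y] + 1
= (7)*(-5) + (6)*(0) + (1)
= -35 + 0 + 1 = -34

-34


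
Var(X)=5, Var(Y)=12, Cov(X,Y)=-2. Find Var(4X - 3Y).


Var(4X - 3Y) = 4^2*Var(X) + (-3)^2*Var(Y) + 2*4*(-3)*Cov(X,Y)
= 16*5 + 9*12 - 24*(-2)
= 80 + 108 + 48 = 236

236


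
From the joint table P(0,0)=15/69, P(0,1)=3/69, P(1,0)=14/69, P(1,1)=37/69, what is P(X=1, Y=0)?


Read from table: P(X=1, Y=0) = 14/69

14/69


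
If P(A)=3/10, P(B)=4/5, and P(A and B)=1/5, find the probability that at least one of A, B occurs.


P(A∪B) = P(A) + P(B) - P(A∩B)
= 3/10 + 4/5 - 1/5 = 9/10

9/10


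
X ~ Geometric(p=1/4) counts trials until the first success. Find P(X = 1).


P(X=1) = (1-p)^0 * p = (3/4)^0 * 1/4
= 1 * 1/4 = 1/4

1/4


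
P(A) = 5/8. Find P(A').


P(A') = 1 - P(A) = 1 - 5/8 = 3/8

3/8


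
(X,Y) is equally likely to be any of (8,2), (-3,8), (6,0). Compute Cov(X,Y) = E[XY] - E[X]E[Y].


E[X]=11/3, E[Y]=10/3, E[XY]=-8/3
Cov(X,Y) = E[XY] - E[X]E[Y] = -8/3 - 11/3*10/3 = -134/9

-134/9


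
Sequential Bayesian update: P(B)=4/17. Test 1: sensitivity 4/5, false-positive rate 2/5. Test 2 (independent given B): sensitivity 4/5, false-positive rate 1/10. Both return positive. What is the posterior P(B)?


After test 1: P(+) = 4/5*4/17 + 2/5*13/17 = 42/85
P(B|+) = (16/85)/(42/85) = 8/21
After test 2 (use post1 as new prior): P(+) = 4/5*8/21 + 1/10*13/21 = 11/30
P(B|+,+) = (32/105)/(11/30) = 64/77

64/77


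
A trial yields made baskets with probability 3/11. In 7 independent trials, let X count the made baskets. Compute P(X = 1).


P(X=1) = C(7,1) * p^1 * (1-p)^6
= 7 * 3/11 * 262144/1771561
= 5505024/19487171

5505024/19487171


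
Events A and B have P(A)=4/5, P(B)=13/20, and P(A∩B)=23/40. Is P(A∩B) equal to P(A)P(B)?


P(A)*P(B) = 4/5*13/20 = 13/25
P(A∩B) = 23/40 != 13/25, so not independent

No, A and B are not independent


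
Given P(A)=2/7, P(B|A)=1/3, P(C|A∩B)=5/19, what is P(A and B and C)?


P(A∩B∩C) = P(A) * P(B|A) * P(C|A∩B)
= 2/7 * 1/3 * 5/19
= 2/21 * 5/19 = 10/399

10/399


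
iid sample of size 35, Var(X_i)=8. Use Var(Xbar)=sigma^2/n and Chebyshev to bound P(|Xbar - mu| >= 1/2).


Var(Xbar) = Var(X)/n = 8/35
Chebyshev: P(|Xbar-mu| >= 1/2) <= Var(Xbar)/(1/2)^2 = (8/35)/(1/4) = 32/35

32/35


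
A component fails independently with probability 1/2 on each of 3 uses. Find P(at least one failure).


P(at least one) = 1 - P(none)
P(none) = (1 - 1/2)^3 = (1/2)^3 = 1/8
P(at least one) = 1 - 1/8 = 7/8

7/8


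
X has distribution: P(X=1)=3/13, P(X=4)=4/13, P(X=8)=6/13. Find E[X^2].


E[X^2] = sum(g(x)*P(x))
= 1*3/13 + 16*4/13 + 64*6/13
= 451/13

451/13


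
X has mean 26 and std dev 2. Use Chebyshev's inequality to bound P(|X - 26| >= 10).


k = 10/2 = 5
Chebyshev: P(|X-mu| >= k*sigma) <= 1/k^2 = 1/5^2 = 1/25

1/25


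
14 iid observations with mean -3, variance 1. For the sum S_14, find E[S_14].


E[S_n] = n*E[X_1] = 14*-3 = -42

-42


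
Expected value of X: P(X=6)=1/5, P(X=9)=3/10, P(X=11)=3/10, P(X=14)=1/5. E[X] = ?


E[X] = sum(x * P(x))
= 6*1/5 + 9*3/10 + 11*3/10 + 14*1/5
= 10

10


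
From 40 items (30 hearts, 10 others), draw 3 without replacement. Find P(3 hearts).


P(X=3) = C(30,3)*C(10,0) / C(40,3)
= 4060*1 / 9880
= 4060/9880 = 203/494

203/494


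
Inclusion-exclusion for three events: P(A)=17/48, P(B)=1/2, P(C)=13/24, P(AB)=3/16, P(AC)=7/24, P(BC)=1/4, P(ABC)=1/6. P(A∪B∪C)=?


P(A∪B∪C) = P(A)+P(B)+P(C) - P(AB)-P(AC)-P(BC) + P(ABC)
= 17/48+1/2+13/24 - 3/16-7/24-1/4 + 1/6
= 5/6

5/6


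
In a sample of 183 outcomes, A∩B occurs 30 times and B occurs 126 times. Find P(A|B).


P(A|B) = P(A∩B)/P(B) = (30/183)/(126/183) = 30/126 = 5/21

5/21


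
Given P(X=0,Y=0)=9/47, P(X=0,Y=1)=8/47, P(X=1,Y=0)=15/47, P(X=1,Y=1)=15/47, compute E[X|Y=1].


P(Y=1) = 23/47
E[X|Y=1] = (0*8 + 1*15)/23 = 15/23

15/23


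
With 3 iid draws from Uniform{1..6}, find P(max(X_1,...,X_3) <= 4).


P(max <= 4) = P(all X_i <= 4) = (P(X_1 <= 4))^3
= (4/6)^3 = (2/3)^3 = 8/27

8/27


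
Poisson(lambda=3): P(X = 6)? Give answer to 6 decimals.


P(X=6) = e^(-3) * 3^6 / 6!
≈ 0.04978706837 * 729 / 720
≈ 0.050409

0.050409


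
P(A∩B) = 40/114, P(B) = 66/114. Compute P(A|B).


P(A|B) = P(A∩B)/P(B) = (40/114)/(66/114) = 40/66 = 20/33

20/33


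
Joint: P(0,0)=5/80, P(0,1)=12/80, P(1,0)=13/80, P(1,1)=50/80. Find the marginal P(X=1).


P(X=1) = P(1,0)+P(1,1) = 13/80 + 50/80 = 63/80

63/80


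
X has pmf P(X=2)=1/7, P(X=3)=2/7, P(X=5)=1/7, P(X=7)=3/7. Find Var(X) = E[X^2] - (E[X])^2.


E[X] = 34/7, E[X^2] = 194/7
Var(X) = E[X^2] - (E[X])^2 = 194/7 - (34/7)^2 = 202/49

202/49


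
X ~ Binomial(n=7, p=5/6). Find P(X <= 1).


P(X<=1) = P(X=0) + P(X=1)
= 1/279936 + 35/279936
= 1/7776

1/7776


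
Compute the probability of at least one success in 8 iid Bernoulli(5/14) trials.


P(at least one) = 1 - P(none)
P(none) = (1 - 5/14)^8 = (9/14)^8 = 43046721/1475789056
P(at least one) = 1 - 43046721/1475789056 = 1432742335/1475789056

1432742335/1475789056


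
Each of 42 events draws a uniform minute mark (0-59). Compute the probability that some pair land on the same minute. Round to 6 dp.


P(all different) = prod((60-i)/60 for i=0..41) = 0.000000
P(at least one match) = 1 - 0.000000 = 1.000000

1.000000


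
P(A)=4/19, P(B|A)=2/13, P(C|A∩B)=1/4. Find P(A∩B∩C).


P(A∩B∩C) = P(A) * P(B|A) * P(C|A∩B)
= 4/19 * 2/13 * 1/4
= 8/247 * 1/4 = 2/247

2/247


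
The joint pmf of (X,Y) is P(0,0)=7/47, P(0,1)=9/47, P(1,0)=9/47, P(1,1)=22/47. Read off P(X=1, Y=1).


Read from table: P(X=1, Y=1) = 22/47

22/47


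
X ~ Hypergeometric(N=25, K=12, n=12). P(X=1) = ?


P(X=1) = C(12,1)*C(13,11) / C(25,12)
= 12*78 / 5200300
= 936/5200300 = 234/1300075

234/1300075


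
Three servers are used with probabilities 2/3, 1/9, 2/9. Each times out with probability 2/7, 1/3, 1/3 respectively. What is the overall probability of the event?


P(A) = P(A|B1)P(B1) + P(A|B2)P(B2) + P(A|B3)P(B3)
= 2/7*2/3 + 1/3*1/9 + 1/3*2/9
= 4/21 + 1/27 + 2/27 = 19/63

19/63


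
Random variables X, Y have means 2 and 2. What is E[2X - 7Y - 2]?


E[2X - 7Y - 2] = 2*E[X] - 7*E[Y] - 2
= (2)*(2) + (-7)*(2) + (-2)
= 4 - 14 - 2 = -12

-12


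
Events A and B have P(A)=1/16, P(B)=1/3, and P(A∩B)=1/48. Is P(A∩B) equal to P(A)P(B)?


P(A)*P(B) = 1/16*1/3 = 1/48
P(A∩B) = 1/48, which equals P(A)P(B), so independent

Yes, A and B are independent


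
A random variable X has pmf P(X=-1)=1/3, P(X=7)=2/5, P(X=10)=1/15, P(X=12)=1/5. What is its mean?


E[X] = sum(x * P(x))
= -1*1/3 + 7*2/5 + 10*1/15 + 12*1/5
= 83/15

83/15


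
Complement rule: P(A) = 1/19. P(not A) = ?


P(A') = 1 - P(A) = 1 - 1/19 = 18/19

18/19


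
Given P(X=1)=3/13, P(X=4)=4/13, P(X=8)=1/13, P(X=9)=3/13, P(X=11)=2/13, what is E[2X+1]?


E[2X+1] = sum(g(x)*P(x))
= 3*3/13 + 9*4/13 + 17*1/13 + 19*3/13 + 23*2/13
= 165/13

165/13


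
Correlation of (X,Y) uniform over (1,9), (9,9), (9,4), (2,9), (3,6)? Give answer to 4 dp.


Cov(X,Y) = -3.1200, Var(X) = 12.1600, Var(Y) = 4.2400
rho = Cov/(sqrt(VarX)*sqrt(VarY)) = -0.4345

-0.4345


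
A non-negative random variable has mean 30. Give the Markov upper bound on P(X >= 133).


Markov: P(X >= a) <= E[X]/a
P(X >= 133) <= 30/133

30/133


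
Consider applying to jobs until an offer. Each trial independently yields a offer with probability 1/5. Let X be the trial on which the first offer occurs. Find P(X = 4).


P(X=4) = (1-p)^3 * p = (4/5)^3 * 1/5
= 64/125 * 1/5 = 64/625

64/625


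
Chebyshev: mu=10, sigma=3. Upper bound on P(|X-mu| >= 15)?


k = 15/3 = 5
Chebyshev: P(|X-mu| >= k*sigma) <= 1/k^2 = 1/5^2 = 1/25

1/25


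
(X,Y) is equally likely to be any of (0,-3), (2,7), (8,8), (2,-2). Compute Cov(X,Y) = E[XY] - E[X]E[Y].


E[X]=3, E[Y]=5/2, E[XY]=37/2
Cov(X,Y) = E[XY] - E[X]E[Y] = 37/2 - 3*5/2 = 11

11


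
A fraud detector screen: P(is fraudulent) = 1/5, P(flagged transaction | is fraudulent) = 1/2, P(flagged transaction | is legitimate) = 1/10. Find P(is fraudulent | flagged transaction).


P(A) = P(A|B)P(B) + P(A|B')P(B') = 1/2*1/5 + 1/10*4/5 = 9/50
P(B|A) = P(A|B)P(B)/P(A) = (1/10)/(9/50) = 5/9

5/9


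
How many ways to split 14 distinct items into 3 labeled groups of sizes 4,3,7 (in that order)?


14! = 87178291200
Denominator: 4!=24 * 3!=6 * 7!=5040
Coefficient = 87178291200 / 725760 = 120120

120120


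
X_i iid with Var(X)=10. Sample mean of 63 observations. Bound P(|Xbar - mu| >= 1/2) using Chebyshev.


Var(Xbar) = Var(X)/n = 10/63
Chebyshev: P(|Xbar-mu| >= 1/2) <= Var(Xbar)/(1/2)^2 = (10/63)/(1/4) = 40/63

40/63


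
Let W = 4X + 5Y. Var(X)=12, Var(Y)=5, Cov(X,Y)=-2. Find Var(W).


Var(4X + 5Y) = 4^2*Var(X) + 5^2*Var(Y) + 2*4*5*Cov(X,Y)
= 16*12 + 25*5 + 40*(-2)
= 192 + 125 - 80 = 237

237


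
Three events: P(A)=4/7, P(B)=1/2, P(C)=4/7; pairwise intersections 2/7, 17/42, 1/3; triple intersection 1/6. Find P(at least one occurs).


P(A∪B∪C) = P(A)+P(B)+P(C) - P(AB)-P(AC)-P(BC) + P(ABC)
= 4/7+1/2+4/7 - 2/7-17/42-1/3 + 1/6
= 11/14

11/14


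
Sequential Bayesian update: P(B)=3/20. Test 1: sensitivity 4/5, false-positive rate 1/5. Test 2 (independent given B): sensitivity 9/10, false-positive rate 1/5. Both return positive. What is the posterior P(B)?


After test 1: P(+) = 4/5*3/20 + 1/5*17/20 = 29/100
P(B|+) = (3/25)/(29/100) = 12/29
After test 2 (use post1 as new prior): P(+) = 9/10*12/29 + 1/5*17/29 = 71/145
P(B|+,+) = (54/145)/(71/145) = 54/71

54/71


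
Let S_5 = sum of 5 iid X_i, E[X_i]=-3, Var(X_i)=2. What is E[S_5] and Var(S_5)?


E[S_n] = n*mu = 5*-3 = -15
Var(S_n) = n*sigma^2 = 5*2 = 10

E[S_5]=-15, Var(S_5)=10


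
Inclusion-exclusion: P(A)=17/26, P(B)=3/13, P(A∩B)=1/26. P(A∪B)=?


P(A∪B) = P(A) + P(B) - P(A∩B)
= 17/26 + 3/13 - 1/26 = 11/13

11/13


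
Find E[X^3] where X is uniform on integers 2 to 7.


E[X^3] = (1/6) * sum(x^3 for x=2..7)
= 783/6 = 261/2

261/2


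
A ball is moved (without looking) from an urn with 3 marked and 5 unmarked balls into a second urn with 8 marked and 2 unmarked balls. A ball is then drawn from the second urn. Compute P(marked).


P(transfer marked) = 3/8; P(transfer unmarked) = 5/8
If marked transferred: Urn II has 9 marked of 11, so P(marked|marked moved) = 9/11
If unmarked transferred: Urn II has 8 marked of 11, so P(marked|unmarked moved) = 8/11
By total probability: P(marked) = 3/8*9/11 + 5/8*8/11 = 67/88

67/88


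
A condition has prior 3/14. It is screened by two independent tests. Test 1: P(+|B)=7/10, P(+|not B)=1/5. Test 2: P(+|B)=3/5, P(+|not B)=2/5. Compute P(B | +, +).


After test 1: P(+) = 7/10*3/14 + 1/5*11/14 = 43/140
P(B|+) = (3/20)/(43/140) = 21/43
After test 2 (use post1 as new prior): P(+) = 3/5*21/43 + 2/5*22/43 = 107/215
P(B|+,+) = (63/215)/(107/215) = 63/107

63/107


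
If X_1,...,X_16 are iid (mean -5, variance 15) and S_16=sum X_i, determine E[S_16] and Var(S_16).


E[S_n] = n*mu = 16*-5 = -80
Var(S_n) = n*sigma^2 = 16*15 = 240

E[S_16]=-80, Var(S_16)=240


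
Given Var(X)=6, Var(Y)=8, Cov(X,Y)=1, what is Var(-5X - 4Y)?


Var(-5X - 4Y) = (-5)^2*Var(X) + (-4)^2*Var(Y) + 2*(-5)*(-4)*Cov(X,Y)
= 25*6 + 16*8 + 40*1
= 150 + 128 + 40 = 318

318


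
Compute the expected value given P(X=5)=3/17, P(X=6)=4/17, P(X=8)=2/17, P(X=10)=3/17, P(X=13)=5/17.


E[X] = sum(x * P(x))
= 5*3/17 + 6*4/17 + 8*2/17 + 10*3/17 + 13*5/17
= 150/17

150/17


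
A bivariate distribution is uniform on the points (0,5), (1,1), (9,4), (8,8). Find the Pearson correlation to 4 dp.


Cov(X,Y) = 5.0000, Var(X) = 16.2500, Var(Y) = 6.2500
rho = Cov/(sqrt(VarX)*sqrt(VarY)) = 0.4961

0.4961


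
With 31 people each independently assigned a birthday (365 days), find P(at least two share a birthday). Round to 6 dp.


P(all different) = prod((365-i)/365 for i=0..30) = 0.269545
P(at least one match) = 1 - 0.269545 = 0.730455

0.730455


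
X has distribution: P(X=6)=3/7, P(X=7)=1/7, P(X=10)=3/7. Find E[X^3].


E[X^3] = sum(g(x)*P(x))
= 216*3/7 + 343*1/7 + 1000*3/7
= 3991/7

3991/7


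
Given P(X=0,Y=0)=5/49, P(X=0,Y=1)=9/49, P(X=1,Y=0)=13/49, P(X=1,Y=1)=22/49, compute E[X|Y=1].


P(Y=1) = 31/49
E[X|Y=1] = (0*9 + 1*22)/31 = 22/31

22/31


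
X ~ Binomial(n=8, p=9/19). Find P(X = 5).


P(X=5) = C(8,5) * p^5 * (1-p)^3
= 56 * 59049/2476099 * 1000/6859
= 3306744000/16983563041

3306744000/16983563041


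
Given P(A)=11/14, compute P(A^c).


P(A') = 1 - P(A) = 1 - 11/14 = 3/14

3/14


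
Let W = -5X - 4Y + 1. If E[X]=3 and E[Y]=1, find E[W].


E[-5X - 4Y + 1] = -5*E[X] - 4*E[Y] + 1
= (-5)*(3) + (-4)*(1) + (1)
= -15 - 4 + 1 = -18

-18


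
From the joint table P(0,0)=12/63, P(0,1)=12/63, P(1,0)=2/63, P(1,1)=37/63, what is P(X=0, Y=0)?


Read from table: P(X=0, Y=0) = 12/63 = 4/21

4/21


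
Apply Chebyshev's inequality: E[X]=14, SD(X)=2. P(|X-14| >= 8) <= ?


k = 8/2 = 4
Chebyshev: P(|X-mu| >= k*sigma) <= 1/k^2 = 1/4^2 = 1/16

1/16


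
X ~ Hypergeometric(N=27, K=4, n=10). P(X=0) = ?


P(X=0) = C(4,0)*C(23,10) / C(27,10)
= 1*1144066 / 8436285
= 1144066/8436285 = 238/1755

238/1755


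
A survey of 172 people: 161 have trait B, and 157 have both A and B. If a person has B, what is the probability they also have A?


P(A|B) = P(A∩B)/P(B) = (157/172)/(161/172) = 157/161

157/161


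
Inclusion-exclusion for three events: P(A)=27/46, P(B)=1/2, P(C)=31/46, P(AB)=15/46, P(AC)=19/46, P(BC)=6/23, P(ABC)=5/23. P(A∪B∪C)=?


P(A∪B∪C) = P(A)+P(B)+P(C) - P(AB)-P(AC)-P(BC) + P(ABC)
= 27/46+1/2+31/46 - 15/46-19/46-6/23 + 5/23
= 45/46

45/46


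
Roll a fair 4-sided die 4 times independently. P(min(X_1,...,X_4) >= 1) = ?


P(min >= 1) = P(all X_i >= 1) = (P(X_1 >= 1))^4
= (4/4)^4 = 1^4 = 1

1


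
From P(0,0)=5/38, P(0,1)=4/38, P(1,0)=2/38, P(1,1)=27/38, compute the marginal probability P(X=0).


P(X=0) = P(0,0)+P(0,1) = 5/38 + 4/38 = 9/38

9/38


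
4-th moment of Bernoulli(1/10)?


For Bernoulli: X in {0,1}
E[X^4] = 0^4*(1-1/10) + 1^4*1/10 = 1/10

1/10


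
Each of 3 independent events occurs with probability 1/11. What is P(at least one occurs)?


P(at least one) = 1 - P(none)
P(none) = (1 - 1/11)^3 = (10/11)^3 = 1000/1331
P(at least one) = 1 - 1000/1331 = 331/1331

331/1331


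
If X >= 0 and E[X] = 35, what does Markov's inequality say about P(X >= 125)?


Markov: P(X >= a) <= E[X]/a
P(X >= 125) <= 35/125 = 7/25

7/25


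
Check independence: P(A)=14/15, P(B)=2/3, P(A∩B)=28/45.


P(A)*P(B) = 14/15*2/3 = 28/45
P(A∩B) = 28/45, which equals P(A)P(B), so independent

Yes, A and B are independent


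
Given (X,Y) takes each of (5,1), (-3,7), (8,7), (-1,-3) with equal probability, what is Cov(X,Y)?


E[X]=9/4, E[Y]=3, E[XY]=43/4
Cov(X,Y) = E[XY] - E[X]E[Y] = 43/4 - 9/4*3 = 4

4


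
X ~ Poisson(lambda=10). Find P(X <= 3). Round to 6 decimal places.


P(X<=3) = e^(-10)*10^0/0! + e^(-10)*10^1/1! + e^(-10)*10^2/2! + e^(-10)*10^3/3!
≈ 0.0000453999 + 0.0004539993 + 0.0022699965 + 0.0075666550
= 0.0103360507
≈ 0.010336

0.010336


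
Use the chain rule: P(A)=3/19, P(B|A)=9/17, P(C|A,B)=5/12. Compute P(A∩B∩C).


P(A∩B∩C) = P(A) * P(B|A) * P(C|A∩B)
= 3/19 * 9/17 * 5/12
= 27/323 * 5/12 = 45/1292

45/1292


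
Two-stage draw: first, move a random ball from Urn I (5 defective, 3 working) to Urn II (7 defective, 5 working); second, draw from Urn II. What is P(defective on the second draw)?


P(transfer defective) = 5/8; P(transfer working) = 3/8
If defective transferred: Urn II has 8 defective of 13, so P(defective|defective moved) = 8/13
If working transferred: Urn II has 7 defective of 13, so P(defective|working moved) = 7/13
By total probability: P(defective) = 5/8*8/13 + 3/8*7/13 = 61/104

61/104


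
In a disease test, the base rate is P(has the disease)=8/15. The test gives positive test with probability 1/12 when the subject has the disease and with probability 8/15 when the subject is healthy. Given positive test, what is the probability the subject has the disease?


P(A) = P(A|B)P(B) + P(A|B')P(B') = 1/12*8/15 + 8/15*7/15 = 22/75
P(B|A) = P(A|B)P(B)/P(A) = (2/45)/(22/75) = 5/33

5/33


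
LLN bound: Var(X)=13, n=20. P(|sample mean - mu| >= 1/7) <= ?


Var(Xbar) = Var(X)/n = 13/20
Chebyshev: P(|Xbar-mu| >= 1/7) <= Var(Xbar)/(1/7)^2 = (13/20)/(1/49) = 637/20
Bound exceeds 1, so trivial bound: 1

1


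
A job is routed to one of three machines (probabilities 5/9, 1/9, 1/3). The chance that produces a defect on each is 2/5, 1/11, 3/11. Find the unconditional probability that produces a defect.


P(A) = P(A|B1)P(B1) + P(A|B2)P(B2) + P(A|B3)P(B3)
= 2/5*5/9 + 1/11*1/9 + 3/11*1/3
= 2/9 + 1/99 + 1/11 = 32/99

32/99


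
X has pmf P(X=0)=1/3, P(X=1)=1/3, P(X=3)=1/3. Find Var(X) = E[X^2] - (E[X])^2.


E[X] = 4/3, E[X^2] = 10/3
Var(X) = E[X^2] - (E[X])^2 = 10/3 - (4/3)^2 = 14/9

14/9


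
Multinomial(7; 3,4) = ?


7! = 5040
Denominator: 3!=6 * 4!=24
Coefficient = 5040 / 144 = 35

35


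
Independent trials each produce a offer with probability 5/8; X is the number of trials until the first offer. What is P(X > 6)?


P(X > 6) = P(first 6 trials all fail) = (1-p)^6 = (3/8)^6 = 729/262144

729/262144


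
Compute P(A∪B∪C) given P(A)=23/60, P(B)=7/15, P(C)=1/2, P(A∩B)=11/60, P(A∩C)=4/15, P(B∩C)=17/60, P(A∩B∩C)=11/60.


P(A∪B∪C) = P(A)+P(B)+P(C) - P(AB)-P(AC)-P(BC) + P(ABC)
= 23/60+7/15+1/2 - 11/60-4/15-17/60 + 11/60
= 4/5

4/5


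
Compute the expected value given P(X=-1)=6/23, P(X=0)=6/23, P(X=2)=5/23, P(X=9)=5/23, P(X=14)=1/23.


E[X] = sum(x * P(x))
= -1*6/23 + 0*6/23 + 2*5/23 + 9*5/23 + 14*1/23
= 63/23

63/23


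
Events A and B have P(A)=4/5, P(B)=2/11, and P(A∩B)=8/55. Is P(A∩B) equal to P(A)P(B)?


P(A)*P(B) = 4/5*2/11 = 8/55
P(A∩B) = 8/55, which equals P(A)P(B), so independent

Yes, A and B are independent


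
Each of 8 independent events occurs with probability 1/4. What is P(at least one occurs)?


P(at least one) = 1 - P(none)
P(none) = (1 - 1/4)^8 = (3/4)^8 = 6561/65536
P(at least one) = 1 - 6561/65536 = 58975/65536

58975/65536


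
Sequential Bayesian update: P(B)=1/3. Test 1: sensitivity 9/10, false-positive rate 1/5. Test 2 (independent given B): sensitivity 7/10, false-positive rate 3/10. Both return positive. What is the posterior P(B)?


After test 1: P(+) = 9/10*1/3 + 1/5*2/3 = 13/30
P(B|+) = (3/10)/(13/30) = 9/13
After test 2 (use post1 as new prior): P(+) = 7/10*9/13 + 3/10*4/13 = 15/26
P(B|+,+) = (63/130)/(15/26) = 21/25

21/25


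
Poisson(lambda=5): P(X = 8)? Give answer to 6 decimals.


P(X=8) = e^(-5) * 5^8 / 8!
≈ 0.006737946999 * 390625 / 40320
≈ 0.065278

0.065278


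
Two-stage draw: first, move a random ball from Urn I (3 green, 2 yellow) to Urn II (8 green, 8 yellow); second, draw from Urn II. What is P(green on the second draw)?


P(transfer green) = 3/5; P(transfer yellow) = 2/5
If green transferred: Urn II has 9 green of 17, so P(green|green moved) = 9/17
If yellow transferred: Urn II has 8 green of 17, so P(green|yellow moved) = 8/17
By total probability: P(green) = 3/5*9/17 + 2/5*8/17 = 43/85

43/85


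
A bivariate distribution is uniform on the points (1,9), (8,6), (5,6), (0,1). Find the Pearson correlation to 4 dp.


Cov(X,Y) = 2.5000, Var(X) = 10.2500, Var(Y) = 8.2500
rho = Cov/(sqrt(VarX)*sqrt(VarY)) = 0.2719

0.2719


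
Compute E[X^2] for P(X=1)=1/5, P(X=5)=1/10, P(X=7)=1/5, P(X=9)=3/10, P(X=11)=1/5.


E[X^2] = sum(g(x)*P(x))
= 1*1/5 + 25*1/10 + 49*1/5 + 81*3/10 + 121*1/5
= 61

61


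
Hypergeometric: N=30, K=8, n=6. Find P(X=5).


P(X=5) = C(8,5)*C(22,1) / C(30,6)
= 56*22 / 593775
= 1232/593775 = 176/84825

176/84825


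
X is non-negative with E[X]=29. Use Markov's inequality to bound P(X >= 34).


Markov: P(X >= a) <= E[X]/a
P(X >= 34) <= 29/34

29/34


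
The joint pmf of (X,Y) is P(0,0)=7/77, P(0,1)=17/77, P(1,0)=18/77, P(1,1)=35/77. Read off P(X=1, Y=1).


Read from table: P(X=1, Y=1) = 35/77 = 5/11

5/11


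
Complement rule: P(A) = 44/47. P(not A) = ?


P(A') = 1 - P(A) = 1 - 44/47 = 3/47

3/47


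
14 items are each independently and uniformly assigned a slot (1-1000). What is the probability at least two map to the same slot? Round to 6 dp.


P(all different) = prod((1000-i)/1000 for i=0..13) = 0.912641
P(at least one match) = 1 - 0.912641 = 0.087359

0.087359


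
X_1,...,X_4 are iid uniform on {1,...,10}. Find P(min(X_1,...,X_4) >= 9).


P(min >= 9) = P(all X_i >= 9) = (P(X_1 >= 9))^4
= (2/10)^4 = (1/5)^4 = 1/625

1/625


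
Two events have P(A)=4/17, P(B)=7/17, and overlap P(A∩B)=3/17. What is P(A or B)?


P(A∪B) = P(A) + P(B) - P(A∩B)
= 4/17 + 7/17 - 3/17 = 8/17

8/17


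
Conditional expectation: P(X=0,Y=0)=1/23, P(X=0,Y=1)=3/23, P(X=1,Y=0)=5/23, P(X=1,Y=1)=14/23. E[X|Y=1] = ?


P(Y=1) = 17/23
E[X|Y=1] = (0*3 + 1*14)/17 = 14/17

14/17


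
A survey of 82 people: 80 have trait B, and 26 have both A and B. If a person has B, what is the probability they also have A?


P(A|B) = P(A∩B)/P(B) = (26/82)/(80/82) = 26/80 = 13/40

13/40


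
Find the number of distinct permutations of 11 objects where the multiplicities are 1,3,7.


11! = 39916800
Denominator: 1!=1 * 3!=6 * 7!=5040
Coefficient = 39916800 / 30240 = 1320

1320


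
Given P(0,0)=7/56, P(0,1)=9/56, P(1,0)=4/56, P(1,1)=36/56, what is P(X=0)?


P(X=0) = P(0,0)+P(0,1) = 7/56 + 9/56 = 16/56 = 2/7

2/7


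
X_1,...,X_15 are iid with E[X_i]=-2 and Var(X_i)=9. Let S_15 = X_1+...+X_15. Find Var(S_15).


By independence, Var(S_n) = n*Var(X_1) = 15*9 = 135

135


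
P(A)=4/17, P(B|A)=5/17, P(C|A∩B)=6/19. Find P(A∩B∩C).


P(A∩B∩C) = P(A) * P(B|A) * P(C|A∩B)
= 4/17 * 5/17 * 6/19
= 20/289 * 6/19 = 120/5491

120/5491


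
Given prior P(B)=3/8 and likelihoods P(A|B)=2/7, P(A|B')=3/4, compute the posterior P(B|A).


P(A) = P(A|B)P(B) + P(A|B')P(B') = 2/7*3/8 + 3/4*5/8 = 129/224
P(B|A) = P(A|B)P(B)/P(A) = (3/28)/(129/224) = 8/43

8/43


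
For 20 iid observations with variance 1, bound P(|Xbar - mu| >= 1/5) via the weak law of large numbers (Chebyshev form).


Var(Xbar) = Var(X)/n = 1/20
Chebyshev: P(|Xbar-mu| >= 1/5) <= Var(Xbar)/(1/5)^2 = (1/20)/(1/25) = 5/4
Bound exceeds 1, so trivial bound: 1

1


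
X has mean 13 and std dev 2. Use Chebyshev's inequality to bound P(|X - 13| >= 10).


k = 10/2 = 5
Chebyshev: P(|X-mu| >= k*sigma) <= 1/k^2 = 1/5^2 = 1/25

1/25


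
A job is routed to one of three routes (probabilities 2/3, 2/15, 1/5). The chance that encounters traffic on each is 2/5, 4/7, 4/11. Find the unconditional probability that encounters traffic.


P(A) = P(A|B1)P(B1) + P(A|B2)P(B2) + P(A|B3)P(B3)
= 2/5*2/3 + 4/7*2/15 + 4/11*1/5
= 4/15 + 8/105 + 4/55 = 32/77

32/77


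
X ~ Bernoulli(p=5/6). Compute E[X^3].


For Bernoulli: X in {0,1}
E[X^3] = 0^3*(1-5/6) + 1^3*5/6 = 5/6

5/6


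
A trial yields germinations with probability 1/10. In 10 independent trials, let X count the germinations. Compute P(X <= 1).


P(X<=1) = P(X=0) + P(X=1)
= 3486784401/10000000000 + 387420489/1000000000
= 7360989291/10000000000

7360989291/10000000000


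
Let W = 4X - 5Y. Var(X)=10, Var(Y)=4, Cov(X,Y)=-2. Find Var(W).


Var(4X - 5Y) = 4^2*Var(X) + (-5)^2*Var(Y) + 2*4*(-5)*Cov(X,Y)
= 16*10 + 25*4 - 40*(-2)
= 160 + 100 + 80 = 340

340


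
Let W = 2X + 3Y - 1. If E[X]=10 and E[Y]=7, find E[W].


E[2X + 3Y - 1] = 2*E[X] + 3*E[Y] - 1
= (2)*(10) + (3)*(7) + (-1)
= 20 + 21 - 1 = 40

40


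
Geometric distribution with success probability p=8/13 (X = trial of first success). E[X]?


For geometric (trials until first success), E[X] = 1/p = 1/(8/13) = 13/8

13/8


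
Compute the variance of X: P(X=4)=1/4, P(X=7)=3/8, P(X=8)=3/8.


E[X] = 53/8, E[X^2] = 371/8
Var(X) = E[X^2] - (E[X])^2 = 371/8 - (53/8)^2 = 159/64

159/64


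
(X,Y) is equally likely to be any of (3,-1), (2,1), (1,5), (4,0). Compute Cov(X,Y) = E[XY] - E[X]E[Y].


E[X]=5/2, E[Y]=5/4, E[XY]=1
Cov(X,Y) = E[XY] - E[X]E[Y] = 1 - 5/2*5/4 = -17/8

-17/8


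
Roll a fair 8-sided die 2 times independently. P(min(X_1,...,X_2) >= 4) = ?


P(min >= 4) = P(all X_i >= 4) = (P(X_1 >= 4))^2
= (5/8)^2 = 25/64

25/64


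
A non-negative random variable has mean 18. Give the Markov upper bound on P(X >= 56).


Markov: P(X >= a) <= E[X]/a
P(X >= 56) <= 18/56 = 9/28

9/28


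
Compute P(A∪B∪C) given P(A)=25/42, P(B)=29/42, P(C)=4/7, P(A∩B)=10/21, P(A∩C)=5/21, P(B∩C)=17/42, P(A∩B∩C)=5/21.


P(A∪B∪C) = P(A)+P(B)+P(C) - P(AB)-P(AC)-P(BC) + P(ABC)
= 25/42+29/42+4/7 - 10/21-5/21-17/42 + 5/21
= 41/42

41/42


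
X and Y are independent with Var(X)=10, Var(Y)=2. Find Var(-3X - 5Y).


Independence => Cov(X,Y)=0
Var(-3X - 5Y) = (-3)^2*Var(X) + (-5)^2*Var(Y)
= 9*10 + 25*2 = 140

140


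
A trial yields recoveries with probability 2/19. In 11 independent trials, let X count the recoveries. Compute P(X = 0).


P(X=0) = C(11,0) * p^0 * (1-p)^11
= 1 * 1 * 34271896307633/116490258898219
= 34271896307633/116490258898219

34271896307633/116490258898219


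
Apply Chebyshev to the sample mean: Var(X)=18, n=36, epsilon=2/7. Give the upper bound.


Var(Xbar) = Var(X)/n = 18/36
Chebyshev: P(|Xbar-mu| >= 2/7) <= Var(Xbar)/(2/7)^2 = (1/2)/(4/49) = 49/8
Bound exceeds 1, so trivial bound: 1

1


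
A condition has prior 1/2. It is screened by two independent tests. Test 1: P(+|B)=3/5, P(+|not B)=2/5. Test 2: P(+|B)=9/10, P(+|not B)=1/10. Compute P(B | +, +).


After test 1: P(+) = 3/5*1/2 + 2/5*1/2 = 1/2
P(B|+) = (3/10)/(1/2) = 3/5
After test 2 (use post1 as new prior): P(+) = 9/10*3/5 + 1/10*2/5 = 29/50
P(B|+,+) = (27/50)/(29/50) = 27/29

27/29


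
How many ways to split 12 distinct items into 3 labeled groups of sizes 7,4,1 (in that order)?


12! = 479001600
Denominator: 7!=5040 * 4!=24 * 1!=1
Coefficient = 479001600 / 120960 = 3960

3960


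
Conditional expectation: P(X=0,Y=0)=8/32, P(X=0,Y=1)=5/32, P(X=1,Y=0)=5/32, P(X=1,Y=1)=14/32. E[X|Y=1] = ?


P(Y=1) = 19/32
E[X|Y=1] = (0*5 + 1*14)/19 = 14/19

14/19


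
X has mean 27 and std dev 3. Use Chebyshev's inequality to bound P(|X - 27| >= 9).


k = 9/3 = 3
Chebyshev: P(|X-mu| >= k*sigma) <= 1/k^2 = 1/3^2 = 1/9

1/9


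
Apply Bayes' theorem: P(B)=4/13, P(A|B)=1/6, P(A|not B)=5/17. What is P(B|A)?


P(A) = P(A|B)P(B) + P(A|B')P(B') = 1/6*4/13 + 5/17*9/13 = 13/51
P(B|A) = P(A|B)P(B)/P(A) = (2/39)/(13/51) = 34/169

34/169


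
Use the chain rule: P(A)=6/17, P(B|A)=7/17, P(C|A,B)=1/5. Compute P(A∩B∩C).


P(A∩B∩C) = P(A) * P(B|A) * P(C|A∩B)
= 6/17 * 7/17 * 1/5
= 42/289 * 1/5 = 42/1445

42/1445


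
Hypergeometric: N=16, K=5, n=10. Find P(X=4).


P(X=4) = C(5,4)*C(11,6) / C(16,10)
= 5*462 / 8008
= 2310/8008 = 15/52

15/52


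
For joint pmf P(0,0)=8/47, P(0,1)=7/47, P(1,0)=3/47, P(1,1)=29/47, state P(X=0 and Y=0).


Read from table: P(X=0, Y=0) = 8/47

8/47


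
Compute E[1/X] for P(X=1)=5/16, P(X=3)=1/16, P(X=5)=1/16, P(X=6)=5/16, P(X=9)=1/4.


E[1/X] = sum(g(x)*P(x))
= 1*5/16 + 1/3*1/16 + 1/5*1/16 + 1/6*5/16 + 1/9*1/4
= 613/1440

613/1440


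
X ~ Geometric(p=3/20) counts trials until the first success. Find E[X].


For geometric (trials until first success), E[X] = 1/p = 1/(3/20) = 20/3

20/3


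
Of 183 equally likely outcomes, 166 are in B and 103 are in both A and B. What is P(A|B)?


P(A|B) = P(A∩B)/P(B) = (103/183)/(166/183) = 103/166

103/166


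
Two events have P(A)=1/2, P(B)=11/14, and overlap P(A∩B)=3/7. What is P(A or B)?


P(A∪B) = P(A) + P(B) - P(A∩B)
= 1/2 + 11/14 - 3/7 = 6/7

6/7


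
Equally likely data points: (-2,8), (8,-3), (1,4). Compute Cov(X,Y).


E[X]=7/3, E[Y]=3, E[XY]=-12
Cov(X,Y) = E[XY] - E[X]E[Y] = -12 - 7/3*3 = -19

-19


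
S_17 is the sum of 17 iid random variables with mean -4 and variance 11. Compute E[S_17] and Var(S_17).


E[S_n] = n*mu = 17*-4 = -68
Var(S_n) = n*sigma^2 = 17*11 = 187

E[S_17]=-68, Var(S_17)=187


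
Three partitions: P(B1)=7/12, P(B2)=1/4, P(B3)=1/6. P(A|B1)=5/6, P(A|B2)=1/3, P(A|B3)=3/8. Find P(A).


P(A) = P(A|B1)P(B1) + P(A|B2)P(B2) + P(A|B3)P(B3)
= 5/6*7/12 + 1/3*1/4 + 3/8*1/6
= 35/72 + 1/12 + 1/16 = 91/144

91/144


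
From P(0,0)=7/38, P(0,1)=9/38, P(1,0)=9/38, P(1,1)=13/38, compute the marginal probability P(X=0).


P(X=0) = P(0,0)+P(0,1) = 7/38 + 9/38 = 16/38 = 8/19

8/19


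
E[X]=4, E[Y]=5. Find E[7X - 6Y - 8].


E[7X - 6Y - 8] = 7*E[X] - 6*E[Y] - 8
= (7)*(4) + (-6)*(5) + (-8)
= 28 - 30 - 8 = -10

-10


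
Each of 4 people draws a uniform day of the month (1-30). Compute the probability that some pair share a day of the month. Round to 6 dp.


P(all different) = prod((30-i)/30 for i=0..3) = 0.812000
P(at least one match) = 1 - 0.812000 = 0.188000

0.188000


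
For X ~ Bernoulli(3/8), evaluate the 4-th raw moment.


For Bernoulli: X in {0,1}
E[X^4] = 0^4*(1-3/8) + 1^4*3/8 = 3/8

3/8


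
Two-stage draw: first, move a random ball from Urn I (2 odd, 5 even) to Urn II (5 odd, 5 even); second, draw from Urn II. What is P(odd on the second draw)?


P(transfer odd) = 2/7; P(transfer even) = 5/7
If odd transferred: Urn II has 6 odd of 11, so P(odd|odd moved) = 6/11
If even transferred: Urn II has 5 odd of 11, so P(odd|even moved) = 5/11
By total probability: P(odd) = 2/7*6/11 + 5/7*5/11 = 37/77

37/77


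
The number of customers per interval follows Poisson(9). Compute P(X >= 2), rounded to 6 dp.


P(X>=2) = 1 - P(X<=1) = 1 - (e^(-9)*9^0/0! + e^(-9)*9^1/1!)
≈ 1 - (0.0001234098 + 0.0011106882)
= 1 - 0.0012340980 = 0.9987659020
≈ 0.998766

0.998766


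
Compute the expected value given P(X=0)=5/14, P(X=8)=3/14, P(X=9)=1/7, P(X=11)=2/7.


E[X] = sum(x * P(x))
= 0*5/14 + 8*3/14 + 9*1/7 + 11*2/7
= 43/7

43/7


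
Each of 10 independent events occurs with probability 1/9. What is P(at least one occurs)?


P(at least one) = 1 - P(none)
P(none) = (1 - 1/9)^10 = (8/9)^10 = 1073741824/3486784401
P(at least one) = 1 - 1073741824/3486784401 = 2413042577/3486784401

2413042577/3486784401


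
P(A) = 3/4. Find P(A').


P(A') = 1 - P(A) = 1 - 3/4 = 1/4

1/4


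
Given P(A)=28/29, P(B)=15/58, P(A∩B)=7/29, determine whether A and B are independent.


P(A)*P(B) = 28/29*15/58 = 210/841
P(A∩B) = 7/29 != 210/841, so not independent

No, A and B are not independent


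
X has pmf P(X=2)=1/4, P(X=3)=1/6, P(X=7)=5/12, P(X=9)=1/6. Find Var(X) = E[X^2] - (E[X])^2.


E[X] = 65/12, E[X^2] = 437/12
Var(X) = E[X^2] - (E[X])^2 = 437/12 - (65/12)^2 = 1019/144

1019/144


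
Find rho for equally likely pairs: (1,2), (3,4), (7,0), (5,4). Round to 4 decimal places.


Cov(X,Y) = -1.5000, Var(X) = 5.0000, Var(Y) = 2.7500
rho = Cov/(sqrt(VarX)*sqrt(VarY)) = -0.4045

-0.4045


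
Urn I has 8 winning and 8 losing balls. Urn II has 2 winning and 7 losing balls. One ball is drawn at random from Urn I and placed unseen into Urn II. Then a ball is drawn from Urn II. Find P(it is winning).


P(transfer winning) = 8/16 = 1/2; P(transfer losing) = 1/2
If winning transferred: Urn II has 3 winning of 10, so P(winning|winning moved) = 3/10
If losing transferred: Urn II has 2 winning of 10, so P(winning|losing moved) = 1/5
By total probability: P(winning) = 1/2*3/10 + 1/2*1/5 = 1/4

1/4
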